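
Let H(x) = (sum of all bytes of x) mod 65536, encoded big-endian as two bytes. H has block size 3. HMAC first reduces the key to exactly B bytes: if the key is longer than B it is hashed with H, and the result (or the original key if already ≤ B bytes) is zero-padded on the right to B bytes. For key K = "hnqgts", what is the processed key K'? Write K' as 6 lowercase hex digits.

029500

|K| = 6 > B = 3, so first hash the key.
H(K): sum = 104+110+113+103+116+115 = 661 → 02 95.
Zero-pad H(K) = 02 95 to 3 bytes: K' = 02 95 00.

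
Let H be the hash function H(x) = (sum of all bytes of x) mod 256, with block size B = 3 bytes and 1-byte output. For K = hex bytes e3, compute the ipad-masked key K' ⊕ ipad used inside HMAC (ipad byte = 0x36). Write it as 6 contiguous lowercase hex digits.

d53636

Key hex bytes e3 is 1 byte ≤ B = 3; zero-pad to 3 bytes: K' = e3 00 00.
XOR each byte with 0x36: e3⊕36=d5, 00⊕36=36, 00⊕36=36.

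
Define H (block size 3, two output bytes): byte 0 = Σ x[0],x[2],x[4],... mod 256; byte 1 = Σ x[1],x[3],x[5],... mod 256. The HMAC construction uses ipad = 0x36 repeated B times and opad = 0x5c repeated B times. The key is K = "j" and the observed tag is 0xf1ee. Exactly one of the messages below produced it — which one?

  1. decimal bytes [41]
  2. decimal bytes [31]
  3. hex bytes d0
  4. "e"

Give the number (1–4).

1

Key "j" = 6a is 1 byte ≤ B = 3; zero-pad to 3 bytes: K' = 6a 00 00.
K' ⊕ ipad = 5c 36 36; K' ⊕ opad = 36 5c 5c.
m1: inner = H(5c 36 36 29) = 92 5f; tag = H(36 5c 5c 92 5f) = f1ee ← matches
m2: inner = H(5c 36 36 1f) = 92 55; tag = H(36 5c 5c 92 55) = e7ee
m3: inner = H(5c 36 36 d0) = 92 06; tag = H(36 5c 5c 92 06) = 98ee
m4: inner = H(5c 36 36 65) = 92 9b; tag = H(36 5c 5c 92 9b) = 2dee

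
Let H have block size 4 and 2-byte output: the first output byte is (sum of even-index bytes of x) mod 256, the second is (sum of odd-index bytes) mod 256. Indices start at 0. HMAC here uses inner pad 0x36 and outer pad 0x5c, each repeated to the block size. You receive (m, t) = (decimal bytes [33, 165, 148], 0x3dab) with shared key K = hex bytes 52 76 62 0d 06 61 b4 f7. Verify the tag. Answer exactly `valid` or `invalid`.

Key hex bytes 52 76 62 0d 06 61 b4 f7 is 8 bytes > B = 4, so hash it first: H(key) = 6e db, then zero-pad to 4 bytes: K' = 6e db 00 00.
K' ⊕ ipad = 58 ed 36 36; K' ⊕ opad = 32 87 5c 5c.
Inner hash: even-index sum = 323 mod 256 = 67; odd-index sum = 456 mod 256 = 200 → 43 c8.
Outer hash (recomputed tag): even-index sum = 209 mod 256 = 209; odd-index sum = 427 mod 256 = 171 → d1 ab.
Recomputed tag = d1ab; claimed = 3dab → mismatch.

invalid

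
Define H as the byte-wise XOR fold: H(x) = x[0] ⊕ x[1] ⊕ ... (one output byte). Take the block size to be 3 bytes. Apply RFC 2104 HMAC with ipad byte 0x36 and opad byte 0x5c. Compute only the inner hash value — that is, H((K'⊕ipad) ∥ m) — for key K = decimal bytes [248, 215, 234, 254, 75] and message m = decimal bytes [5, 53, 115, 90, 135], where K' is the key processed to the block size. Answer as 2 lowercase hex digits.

Key decimal bytes [248, 215, 234, 254, 75] = f8 d7 ea fe 4b is 5 bytes > B = 3, so hash it first: H(key) = 70, then zero-pad to 3 bytes: K' = 70 00 00.
K' ⊕ ipad = 46 36 36.
Inner input = 46 36 36 ∥ 05 35 73 5a 87.
Inner hash: XOR 46⊕36⊕36⊕05⊕35⊕73⊕5a⊕87 = d8.

d8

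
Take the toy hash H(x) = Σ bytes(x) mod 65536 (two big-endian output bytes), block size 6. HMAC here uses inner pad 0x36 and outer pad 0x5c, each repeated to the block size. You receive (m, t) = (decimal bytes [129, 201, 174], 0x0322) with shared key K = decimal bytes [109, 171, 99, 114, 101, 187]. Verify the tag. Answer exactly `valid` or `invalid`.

Key decimal bytes [109, 171, 99, 114, 101, 187] = 6d ab 63 72 65 bb is exactly B = 6 bytes: K' = 6d ab 63 72 65 bb.
K' ⊕ ipad = 5b 9d 55 44 53 8d; K' ⊕ opad = 31 f7 3f 2e 39 e7.
Inner hash: sum = 91+157+85+68+83+141+129+201+174 = 1129 → 04 69.
Outer hash (recomputed tag): sum = 49+247+63+46+57+231+4+105 = 802 → 03 22.
Recomputed tag = 0322; claimed = 0322 → match.

valid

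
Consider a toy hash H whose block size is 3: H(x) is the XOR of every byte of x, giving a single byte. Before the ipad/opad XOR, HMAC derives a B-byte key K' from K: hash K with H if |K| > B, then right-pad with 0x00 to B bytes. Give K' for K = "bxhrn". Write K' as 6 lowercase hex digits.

|K| = 5 > B = 3, so first hash the key.
H(K): XOR 62⊕78⊕68⊕72⊕6e = 6e.
Zero-pad H(K) = 6e to 3 bytes: K' = 6e 00 00.

6e0000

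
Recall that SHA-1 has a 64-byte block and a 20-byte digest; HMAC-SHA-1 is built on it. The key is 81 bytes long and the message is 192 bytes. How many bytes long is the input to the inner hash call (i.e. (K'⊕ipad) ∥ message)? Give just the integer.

Key is 81 > 64 bytes, so it is hashed to 20 bytes then zero-padded to 64: |K'| = 64.
Inner input = (K'⊕ipad) ∥ m → 64 + 192 = 256 bytes.

256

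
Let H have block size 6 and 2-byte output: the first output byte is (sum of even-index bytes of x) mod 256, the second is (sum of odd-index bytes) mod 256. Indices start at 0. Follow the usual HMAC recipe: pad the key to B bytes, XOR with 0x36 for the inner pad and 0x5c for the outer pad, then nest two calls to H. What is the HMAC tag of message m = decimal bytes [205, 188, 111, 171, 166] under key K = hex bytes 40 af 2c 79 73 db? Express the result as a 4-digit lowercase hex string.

Key hex bytes 40 af 2c 79 73 db is exactly B = 6 bytes: K' = 40 af 2c 79 73 db.
K' ⊕ ipad = 76 99 1a 4f 45 ed.  K' ⊕ opad = 1c f3 70 25 2f 87.
Inner input = (K'⊕ipad) ∥ m = 76 99 1a 4f 45 ed ∥ cd bc 6f ab a6.
Inner hash: even-index sum = 695 mod 256 = 183; odd-index sum = 828 mod 256 = 60 → b7 3c.
Outer input = (K'⊕opad) ∥ inner = 1c f3 70 25 2f 87 ∥ b7 3c.
Outer hash (tag): even-index sum = 370 mod 256 = 114; odd-index sum = 475 mod 256 = 219 → 72 db.

72db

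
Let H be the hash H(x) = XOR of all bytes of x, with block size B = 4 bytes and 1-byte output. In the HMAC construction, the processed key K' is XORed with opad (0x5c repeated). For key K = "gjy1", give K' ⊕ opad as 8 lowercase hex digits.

3b36256d

Key "gjy1" = 67 6a 79 31 is exactly B = 4 bytes: K' = 67 6a 79 31.
XOR each byte with 0x5c: 67⊕5c=3b, 6a⊕5c=36, 79⊕5c=25, 31⊕5c=6d.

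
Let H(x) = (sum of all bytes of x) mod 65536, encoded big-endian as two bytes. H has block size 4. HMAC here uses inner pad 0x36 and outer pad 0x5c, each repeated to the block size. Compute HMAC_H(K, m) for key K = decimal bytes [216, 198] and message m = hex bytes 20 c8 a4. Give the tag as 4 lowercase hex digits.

Key decimal bytes [216, 198] = d8 c6 is 2 bytes ≤ B = 4; zero-pad to 4 bytes: K' = d8 c6 00 00.
K' ⊕ ipad = ee f0 36 36.  K' ⊕ opad = 84 9a 5c 5c.
Inner input = (K'⊕ipad) ∥ m = ee f0 36 36 ∥ 20 c8 a4.
Inner hash: sum = 238+240+54+54+32+200+164 = 982 → 03 d6.
Outer input = (K'⊕opad) ∥ inner = 84 9a 5c 5c ∥ 03 d6.
Outer hash (tag): sum = 132+154+92+92+3+214 = 687 → 02 af.

02af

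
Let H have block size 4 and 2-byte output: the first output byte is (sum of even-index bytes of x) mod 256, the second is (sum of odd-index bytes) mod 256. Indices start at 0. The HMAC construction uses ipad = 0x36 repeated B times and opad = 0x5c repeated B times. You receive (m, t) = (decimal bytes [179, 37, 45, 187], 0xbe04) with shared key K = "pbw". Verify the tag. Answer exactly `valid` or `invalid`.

Key "pbw" = 70 62 77 is 3 bytes ≤ B = 4; zero-pad to 4 bytes: K' = 70 62 77 00.
K' ⊕ ipad = 46 54 41 36; K' ⊕ opad = 2c 3e 2b 5c.
Inner hash: even-index sum = 359 mod 256 = 103; odd-index sum = 362 mod 256 = 106 → 67 6a.
Outer hash (recomputed tag): even-index sum = 190 mod 256 = 190; odd-index sum = 260 mod 256 = 4 → be 04.
Recomputed tag = be04; claimed = be04 → match.

valid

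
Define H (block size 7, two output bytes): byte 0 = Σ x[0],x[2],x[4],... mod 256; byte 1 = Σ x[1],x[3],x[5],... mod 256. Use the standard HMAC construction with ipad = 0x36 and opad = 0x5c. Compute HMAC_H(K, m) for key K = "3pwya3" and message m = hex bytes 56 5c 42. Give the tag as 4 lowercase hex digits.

Key "3pwya3" = 33 70 77 79 61 33 is 6 bytes ≤ B = 7; zero-pad to 7 bytes: K' = 33 70 77 79 61 33 00.
K' ⊕ ipad = 05 46 41 4f 57 05 36.  K' ⊕ opad = 6f 2c 2b 25 3d 6f 5c.
Inner input = (K'⊕ipad) ∥ m = 05 46 41 4f 57 05 36 ∥ 56 5c 42.
Inner hash: even-index sum = 303 mod 256 = 47; odd-index sum = 306 mod 256 = 50 → 2f 32.
Outer input = (K'⊕opad) ∥ inner = 6f 2c 2b 25 3d 6f 5c ∥ 2f 32.
Outer hash (tag): even-index sum = 357 mod 256 = 101; odd-index sum = 239 mod 256 = 239 → 65 ef.

65ef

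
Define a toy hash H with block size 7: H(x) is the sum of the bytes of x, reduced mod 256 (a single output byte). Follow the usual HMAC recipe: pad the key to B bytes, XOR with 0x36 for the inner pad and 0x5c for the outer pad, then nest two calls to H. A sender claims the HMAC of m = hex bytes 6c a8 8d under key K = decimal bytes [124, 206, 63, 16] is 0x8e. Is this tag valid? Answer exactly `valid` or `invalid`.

Key decimal bytes [124, 206, 63, 16] = 7c ce 3f 10 is 4 bytes ≤ B = 7; zero-pad to 7 bytes: K' = 7c ce 3f 10 00 00 00.
K' ⊕ ipad = 4a f8 09 26 36 36 36; K' ⊕ opad = 20 92 63 4c 5c 5c 5c.
Inner hash: sum = 74+248+9+38+54+54+54+108+168+141 = 948; mod 256 = 180 → b4.
Outer hash (recomputed tag): sum = 32+146+99+76+92+92+92+180 = 809; mod 256 = 41 → 29.
Recomputed tag = 29; claimed = 8e → mismatch.

invalid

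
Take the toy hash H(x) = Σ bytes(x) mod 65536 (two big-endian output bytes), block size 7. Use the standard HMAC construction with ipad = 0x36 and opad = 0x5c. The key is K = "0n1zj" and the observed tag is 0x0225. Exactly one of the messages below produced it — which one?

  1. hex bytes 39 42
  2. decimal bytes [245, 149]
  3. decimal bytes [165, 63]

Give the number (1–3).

Key "0n1zj" = 30 6e 31 7a 6a is 5 bytes ≤ B = 7; zero-pad to 7 bytes: K' = 30 6e 31 7a 6a 00 00.
K' ⊕ ipad = 06 58 07 4c 5c 36 36; K' ⊕ opad = 6c 32 6d 26 36 5c 5c.
m1: inner = H(06 58 07 4c 5c 36 36 39 42) = 01 f4; tag = H(6c 32 6d 26 36 5c 5c 01 f4) = 0314
m2: inner = H(06 58 07 4c 5c 36 36 f5 95) = 03 03; tag = H(6c 32 6d 26 36 5c 5c 03 03) = 0225 ← matches
m3: inner = H(06 58 07 4c 5c 36 36 a5 3f) = 02 5d; tag = H(6c 32 6d 26 36 5c 5c 02 5d) = 027e

2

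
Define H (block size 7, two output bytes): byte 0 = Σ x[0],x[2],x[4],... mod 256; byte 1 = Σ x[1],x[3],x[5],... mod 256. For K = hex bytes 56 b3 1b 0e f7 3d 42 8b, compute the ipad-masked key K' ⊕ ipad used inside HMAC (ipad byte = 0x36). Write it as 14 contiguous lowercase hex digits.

9cbf3636363636

Key hex bytes 56 b3 1b 0e f7 3d 42 8b is 8 bytes > B = 7, so hash it first: H(key) = aa 89, then zero-pad to 7 bytes: K' = aa 89 00 00 00 00 00.
XOR each byte with 0x36: aa⊕36=9c, 89⊕36=bf, 00⊕36=36, 00⊕36=36, 00⊕36=36, 00⊕36=36, 00⊕36=36.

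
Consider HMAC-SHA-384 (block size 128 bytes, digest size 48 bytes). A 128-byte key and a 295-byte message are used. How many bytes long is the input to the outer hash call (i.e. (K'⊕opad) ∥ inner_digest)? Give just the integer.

Key is 128 ≤ 128 bytes, zero-padded: |K'| = 128.
Outer input = (K'⊕opad) ∥ H(inner) → 128 + 48 = 176 bytes.

176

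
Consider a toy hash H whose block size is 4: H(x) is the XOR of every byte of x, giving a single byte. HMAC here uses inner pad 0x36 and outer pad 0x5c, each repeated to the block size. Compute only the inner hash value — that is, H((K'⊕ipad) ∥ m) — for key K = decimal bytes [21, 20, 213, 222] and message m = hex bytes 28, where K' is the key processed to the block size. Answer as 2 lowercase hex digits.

22

Key decimal bytes [21, 20, 213, 222] = 15 14 d5 de is exactly B = 4 bytes: K' = 15 14 d5 de.
K' ⊕ ipad = 23 22 e3 e8.
Inner input = 23 22 e3 e8 ∥ 28.
Inner hash: XOR 23⊕22⊕e3⊕e8⊕28 = 22.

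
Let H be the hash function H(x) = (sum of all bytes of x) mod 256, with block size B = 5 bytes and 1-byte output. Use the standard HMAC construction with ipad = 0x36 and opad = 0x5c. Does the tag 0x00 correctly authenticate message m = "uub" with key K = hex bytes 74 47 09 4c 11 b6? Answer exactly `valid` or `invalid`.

Key hex bytes 74 47 09 4c 11 b6 is 6 bytes > B = 5, so hash it first: H(key) = d7, then zero-pad to 5 bytes: K' = d7 00 00 00 00.
K' ⊕ ipad = e1 36 36 36 36; K' ⊕ opad = 8b 5c 5c 5c 5c.
Inner hash: sum = 225+54+54+54+54+117+117+98 = 773; mod 256 = 5 → 05.
Outer hash (recomputed tag): sum = 139+92+92+92+92+5 = 512; mod 256 = 0 → 00.
Recomputed tag = 00; claimed = 00 → match.

valid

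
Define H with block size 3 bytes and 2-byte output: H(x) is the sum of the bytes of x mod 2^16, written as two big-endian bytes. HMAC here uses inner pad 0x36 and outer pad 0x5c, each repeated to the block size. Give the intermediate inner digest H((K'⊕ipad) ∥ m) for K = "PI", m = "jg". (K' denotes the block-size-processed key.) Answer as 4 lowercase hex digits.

01ec

Key "PI" = 50 49 is 2 bytes ≤ B = 3; zero-pad to 3 bytes: K' = 50 49 00.
K' ⊕ ipad = 66 7f 36.
Inner input = 66 7f 36 ∥ 6a 67.
Inner hash: sum = 102+127+54+106+103 = 492 → 01 ec.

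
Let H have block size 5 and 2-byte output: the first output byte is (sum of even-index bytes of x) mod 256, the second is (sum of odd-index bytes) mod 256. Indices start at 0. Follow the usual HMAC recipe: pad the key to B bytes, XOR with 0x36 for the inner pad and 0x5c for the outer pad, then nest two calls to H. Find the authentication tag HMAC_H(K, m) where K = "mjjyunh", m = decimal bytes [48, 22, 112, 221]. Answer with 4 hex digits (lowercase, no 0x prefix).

dd4a

Key "mjjyunh" = 6d 6a 6a 79 75 6e 68 is 7 bytes > B = 5, so hash it first: H(key) = b4 51, then zero-pad to 5 bytes: K' = b4 51 00 00 00.
K' ⊕ ipad = 82 67 36 36 36.  K' ⊕ opad = e8 0d 5c 5c 5c.
Inner input = (K'⊕ipad) ∥ m = 82 67 36 36 36 ∥ 30 16 70 dd.
Inner hash: even-index sum = 481 mod 256 = 225; odd-index sum = 317 mod 256 = 61 → e1 3d.
Outer input = (K'⊕opad) ∥ inner = e8 0d 5c 5c 5c ∥ e1 3d.
Outer hash (tag): even-index sum = 477 mod 256 = 221; odd-index sum = 330 mod 256 = 74 → dd 4a.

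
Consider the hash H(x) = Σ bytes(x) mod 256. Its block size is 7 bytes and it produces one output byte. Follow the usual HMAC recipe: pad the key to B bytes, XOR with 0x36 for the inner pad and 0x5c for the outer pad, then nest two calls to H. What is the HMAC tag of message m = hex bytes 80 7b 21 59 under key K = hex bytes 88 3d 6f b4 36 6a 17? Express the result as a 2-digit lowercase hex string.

d1

Key hex bytes 88 3d 6f b4 36 6a 17 is exactly B = 7 bytes: K' = 88 3d 6f b4 36 6a 17.
K' ⊕ ipad = be 0b 59 82 00 5c 21.  K' ⊕ opad = d4 61 33 e8 6a 36 4b.
Inner input = (K'⊕ipad) ∥ m = be 0b 59 82 00 5c 21 ∥ 80 7b 21 59.
Inner hash: sum = 190+11+89+130+0+92+33+128+123+33+89 = 918; mod 256 = 150 → 96.
Outer input = (K'⊕opad) ∥ inner = d4 61 33 e8 6a 36 4b ∥ 96.
Outer hash (tag): sum = 212+97+51+232+106+54+75+150 = 977; mod 256 = 209 → d1.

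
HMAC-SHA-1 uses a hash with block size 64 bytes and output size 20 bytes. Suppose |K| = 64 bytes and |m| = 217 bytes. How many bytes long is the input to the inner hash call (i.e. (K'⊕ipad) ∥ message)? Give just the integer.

281

Key is 64 ≤ 64 bytes, zero-padded: |K'| = 64.
Inner input = (K'⊕ipad) ∥ m → 64 + 217 = 281 bytes.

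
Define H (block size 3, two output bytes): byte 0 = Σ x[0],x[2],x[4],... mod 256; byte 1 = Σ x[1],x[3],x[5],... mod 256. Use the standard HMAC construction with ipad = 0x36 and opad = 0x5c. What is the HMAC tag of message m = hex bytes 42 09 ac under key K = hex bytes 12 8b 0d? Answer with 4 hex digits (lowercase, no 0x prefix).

Key hex bytes 12 8b 0d is exactly B = 3 bytes: K' = 12 8b 0d.
K' ⊕ ipad = 24 bd 3b.  K' ⊕ opad = 4e d7 51.
Inner input = (K'⊕ipad) ∥ m = 24 bd 3b ∥ 42 09 ac.
Inner hash: even-index sum = 104 mod 256 = 104; odd-index sum = 427 mod 256 = 171 → 68 ab.
Outer input = (K'⊕opad) ∥ inner = 4e d7 51 ∥ 68 ab.
Outer hash (tag): even-index sum = 330 mod 256 = 74; odd-index sum = 319 mod 256 = 63 → 4a 3f.

4a3f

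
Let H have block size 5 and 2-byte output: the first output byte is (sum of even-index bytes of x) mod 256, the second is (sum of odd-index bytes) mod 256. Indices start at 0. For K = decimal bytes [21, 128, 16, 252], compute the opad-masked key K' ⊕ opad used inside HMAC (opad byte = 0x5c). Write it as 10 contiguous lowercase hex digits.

Key decimal bytes [21, 128, 16, 252] = 15 80 10 fc is 4 bytes ≤ B = 5; zero-pad to 5 bytes: K' = 15 80 10 fc 00.
XOR each byte with 0x5c: 15⊕5c=49, 80⊕5c=dc, 10⊕5c=4c, fc⊕5c=a0, 00⊕5c=5c.

49dc4ca05c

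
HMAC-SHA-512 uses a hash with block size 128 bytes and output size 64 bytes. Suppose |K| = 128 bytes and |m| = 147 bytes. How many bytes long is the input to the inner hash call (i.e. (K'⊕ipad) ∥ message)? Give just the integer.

Key is 128 ≤ 128 bytes, zero-padded: |K'| = 128.
Inner input = (K'⊕ipad) ∥ m → 128 + 147 = 275 bytes.

275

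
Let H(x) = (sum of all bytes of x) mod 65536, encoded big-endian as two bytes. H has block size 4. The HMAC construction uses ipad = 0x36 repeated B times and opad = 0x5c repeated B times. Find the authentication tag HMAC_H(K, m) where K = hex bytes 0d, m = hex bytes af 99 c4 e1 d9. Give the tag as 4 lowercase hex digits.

Key hex bytes 0d is 1 byte ≤ B = 4; zero-pad to 4 bytes: K' = 0d 00 00 00.
K' ⊕ ipad = 3b 36 36 36.  K' ⊕ opad = 51 5c 5c 5c.
Inner input = (K'⊕ipad) ∥ m = 3b 36 36 36 ∥ af 99 c4 e1 d9.
Inner hash: sum = 59+54+54+54+175+153+196+225+217 = 1187 → 04 a3.
Outer input = (K'⊕opad) ∥ inner = 51 5c 5c 5c ∥ 04 a3.
Outer hash (tag): sum = 81+92+92+92+4+163 = 524 → 02 0c.

020c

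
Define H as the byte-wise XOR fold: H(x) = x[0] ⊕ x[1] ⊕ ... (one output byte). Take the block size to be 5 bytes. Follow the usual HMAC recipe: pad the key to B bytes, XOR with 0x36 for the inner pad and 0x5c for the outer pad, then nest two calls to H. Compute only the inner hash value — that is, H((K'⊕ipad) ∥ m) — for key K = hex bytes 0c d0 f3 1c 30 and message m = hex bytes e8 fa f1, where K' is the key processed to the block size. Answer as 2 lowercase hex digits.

d6

Key hex bytes 0c d0 f3 1c 30 is exactly B = 5 bytes: K' = 0c d0 f3 1c 30.
K' ⊕ ipad = 3a e6 c5 2a 06.
Inner input = 3a e6 c5 2a 06 ∥ e8 fa f1.
Inner hash: XOR 3a⊕e6⊕c5⊕2a⊕06⊕e8⊕fa⊕f1 = d6.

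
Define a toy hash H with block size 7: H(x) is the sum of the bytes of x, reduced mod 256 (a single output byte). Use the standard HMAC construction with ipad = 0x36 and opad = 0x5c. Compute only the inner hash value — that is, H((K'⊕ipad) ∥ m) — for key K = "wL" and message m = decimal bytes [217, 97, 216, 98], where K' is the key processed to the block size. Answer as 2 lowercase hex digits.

3d

Key "wL" = 77 4c is 2 bytes ≤ B = 7; zero-pad to 7 bytes: K' = 77 4c 00 00 00 00 00.
K' ⊕ ipad = 41 7a 36 36 36 36 36.
Inner input = 41 7a 36 36 36 36 36 ∥ d9 61 d8 62.
Inner hash: sum = 65+122+54+54+54+54+54+217+97+216+98 = 1085; mod 256 = 61 → 3d.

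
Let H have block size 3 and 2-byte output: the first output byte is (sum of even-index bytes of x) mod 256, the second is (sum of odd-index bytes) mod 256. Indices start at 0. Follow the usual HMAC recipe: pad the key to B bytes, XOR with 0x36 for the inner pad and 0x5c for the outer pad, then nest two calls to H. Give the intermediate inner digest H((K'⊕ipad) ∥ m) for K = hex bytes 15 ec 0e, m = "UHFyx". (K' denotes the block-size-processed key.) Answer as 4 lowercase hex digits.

1ced

Key hex bytes 15 ec 0e is exactly B = 3 bytes: K' = 15 ec 0e.
K' ⊕ ipad = 23 da 38.
Inner input = 23 da 38 ∥ 55 48 46 79 78.
Inner hash: even-index sum = 284 mod 256 = 28; odd-index sum = 493 mod 256 = 237 → 1c ed.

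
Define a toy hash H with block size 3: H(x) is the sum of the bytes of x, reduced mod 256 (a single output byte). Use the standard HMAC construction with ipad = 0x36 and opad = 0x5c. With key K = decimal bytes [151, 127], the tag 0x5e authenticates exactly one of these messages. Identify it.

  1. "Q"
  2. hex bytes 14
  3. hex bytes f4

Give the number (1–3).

3

Key decimal bytes [151, 127] = 97 7f is 2 bytes ≤ B = 3; zero-pad to 3 bytes: K' = 97 7f 00.
K' ⊕ ipad = a1 49 36; K' ⊕ opad = cb 23 5c.
m1: inner = H(a1 49 36 51) = 71; tag = H(cb 23 5c 71) = bb
m2: inner = H(a1 49 36 14) = 34; tag = H(cb 23 5c 34) = 7e
m3: inner = H(a1 49 36 f4) = 14; tag = H(cb 23 5c 14) = 5e ← matches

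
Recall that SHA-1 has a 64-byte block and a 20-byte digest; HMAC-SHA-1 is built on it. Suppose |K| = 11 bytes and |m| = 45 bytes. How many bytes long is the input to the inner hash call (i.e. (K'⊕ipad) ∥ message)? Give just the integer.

109

Key is 11 ≤ 64 bytes, zero-padded: |K'| = 64.
Inner input = (K'⊕ipad) ∥ m → 64 + 45 = 109 bytes.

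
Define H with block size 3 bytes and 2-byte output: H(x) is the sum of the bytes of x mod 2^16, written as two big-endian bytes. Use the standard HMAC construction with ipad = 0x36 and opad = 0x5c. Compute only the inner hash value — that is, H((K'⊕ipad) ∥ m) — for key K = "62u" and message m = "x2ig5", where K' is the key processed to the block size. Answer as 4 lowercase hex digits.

01f6

Key "62u" = 36 32 75 is exactly B = 3 bytes: K' = 36 32 75.
K' ⊕ ipad = 00 04 43.
Inner input = 00 04 43 ∥ 78 32 69 67 35.
Inner hash: sum = 0+4+67+120+50+105+103+53 = 502 → 01 f6.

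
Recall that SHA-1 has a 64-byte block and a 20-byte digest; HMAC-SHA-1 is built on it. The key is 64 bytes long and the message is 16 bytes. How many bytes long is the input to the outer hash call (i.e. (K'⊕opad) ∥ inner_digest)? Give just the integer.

Key is 64 ≤ 64 bytes, zero-padded: |K'| = 64.
Outer input = (K'⊕opad) ∥ H(inner) → 64 + 20 = 84 bytes.

84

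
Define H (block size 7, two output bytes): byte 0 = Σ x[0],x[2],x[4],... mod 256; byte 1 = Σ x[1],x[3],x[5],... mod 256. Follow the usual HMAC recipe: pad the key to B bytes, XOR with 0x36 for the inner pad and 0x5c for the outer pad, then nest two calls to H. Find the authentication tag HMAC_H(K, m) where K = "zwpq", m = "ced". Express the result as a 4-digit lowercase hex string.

Key "zwpq" = 7a 77 70 71 is 4 bytes ≤ B = 7; zero-pad to 7 bytes: K' = 7a 77 70 71 00 00 00.
K' ⊕ ipad = 4c 41 46 47 36 36 36.  K' ⊕ opad = 26 2b 2c 2d 5c 5c 5c.
Inner input = (K'⊕ipad) ∥ m = 4c 41 46 47 36 36 36 ∥ 63 65 64.
Inner hash: even-index sum = 355 mod 256 = 99; odd-index sum = 389 mod 256 = 133 → 63 85.
Outer input = (K'⊕opad) ∥ inner = 26 2b 2c 2d 5c 5c 5c ∥ 63 85.
Outer hash (tag): even-index sum = 399 mod 256 = 143; odd-index sum = 279 mod 256 = 23 → 8f 17.

8f17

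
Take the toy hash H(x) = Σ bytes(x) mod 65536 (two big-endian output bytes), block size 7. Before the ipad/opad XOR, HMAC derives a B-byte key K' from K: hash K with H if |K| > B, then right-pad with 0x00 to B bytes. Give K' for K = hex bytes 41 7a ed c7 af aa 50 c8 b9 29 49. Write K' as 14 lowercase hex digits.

060b0000000000

|K| = 11 > B = 7, so first hash the key.
H(K): sum = 65+122+237+199+175+170+80+200+185+41+73 = 1547 → 06 0b.
Zero-pad H(K) = 06 0b to 7 bytes: K' = 06 0b 00 00 00 00 00.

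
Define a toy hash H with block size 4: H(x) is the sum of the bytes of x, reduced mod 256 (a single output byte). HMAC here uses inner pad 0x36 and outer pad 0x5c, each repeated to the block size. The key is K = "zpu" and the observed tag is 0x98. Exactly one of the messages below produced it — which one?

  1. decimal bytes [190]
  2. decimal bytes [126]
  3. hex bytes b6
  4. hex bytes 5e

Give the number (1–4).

3

Key "zpu" = 7a 70 75 is 3 bytes ≤ B = 4; zero-pad to 4 bytes: K' = 7a 70 75 00.
K' ⊕ ipad = 4c 46 43 36; K' ⊕ opad = 26 2c 29 5c.
m1: inner = H(4c 46 43 36 be) = c9; tag = H(26 2c 29 5c c9) = a0
m2: inner = H(4c 46 43 36 7e) = 89; tag = H(26 2c 29 5c 89) = 60
m3: inner = H(4c 46 43 36 b6) = c1; tag = H(26 2c 29 5c c1) = 98 ← matches
m4: inner = H(4c 46 43 36 5e) = 69; tag = H(26 2c 29 5c 69) = 40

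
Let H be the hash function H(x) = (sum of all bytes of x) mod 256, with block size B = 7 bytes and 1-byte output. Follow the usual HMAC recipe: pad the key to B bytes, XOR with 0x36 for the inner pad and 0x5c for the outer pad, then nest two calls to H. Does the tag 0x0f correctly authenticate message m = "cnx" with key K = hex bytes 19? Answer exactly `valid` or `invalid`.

Key hex bytes 19 is 1 byte ≤ B = 7; zero-pad to 7 bytes: K' = 19 00 00 00 00 00 00.
K' ⊕ ipad = 2f 36 36 36 36 36 36; K' ⊕ opad = 45 5c 5c 5c 5c 5c 5c.
Inner hash: sum = 47+54+54+54+54+54+54+99+110+120 = 700; mod 256 = 188 → bc.
Outer hash (recomputed tag): sum = 69+92+92+92+92+92+92+188 = 809; mod 256 = 41 → 29.
Recomputed tag = 29; claimed = 0f → mismatch.

invalid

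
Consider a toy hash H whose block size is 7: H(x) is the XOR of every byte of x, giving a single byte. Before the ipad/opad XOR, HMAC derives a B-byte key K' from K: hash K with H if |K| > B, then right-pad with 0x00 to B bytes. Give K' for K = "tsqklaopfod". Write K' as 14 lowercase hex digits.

|K| = 11 > B = 7, so first hash the key.
H(K): XOR 74⊕73⊕71⊕6b⊕6c⊕61⊕6f⊕70⊕66⊕6f⊕64 = 62.
Zero-pad H(K) = 62 to 7 bytes: K' = 62 00 00 00 00 00 00.

62000000000000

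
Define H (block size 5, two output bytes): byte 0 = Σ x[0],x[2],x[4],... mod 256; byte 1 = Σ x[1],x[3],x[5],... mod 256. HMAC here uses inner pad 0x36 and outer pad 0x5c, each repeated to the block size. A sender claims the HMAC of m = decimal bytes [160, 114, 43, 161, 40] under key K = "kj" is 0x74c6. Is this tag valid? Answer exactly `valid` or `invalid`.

Key "kj" = 6b 6a is 2 bytes ≤ B = 5; zero-pad to 5 bytes: K' = 6b 6a 00 00 00.
K' ⊕ ipad = 5d 5c 36 36 36; K' ⊕ opad = 37 36 5c 5c 5c.
Inner hash: even-index sum = 476 mod 256 = 220; odd-index sum = 389 mod 256 = 133 → dc 85.
Outer hash (recomputed tag): even-index sum = 372 mod 256 = 116; odd-index sum = 366 mod 256 = 110 → 74 6e.
Recomputed tag = 746e; claimed = 74c6 → mismatch.

invalid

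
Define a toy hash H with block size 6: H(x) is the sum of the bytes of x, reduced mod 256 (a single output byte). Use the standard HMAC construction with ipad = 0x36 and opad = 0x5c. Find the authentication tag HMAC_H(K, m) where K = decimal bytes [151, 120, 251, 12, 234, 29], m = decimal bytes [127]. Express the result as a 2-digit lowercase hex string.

Key decimal bytes [151, 120, 251, 12, 234, 29] = 97 78 fb 0c ea 1d is exactly B = 6 bytes: K' = 97 78 fb 0c ea 1d.
K' ⊕ ipad = a1 4e cd 3a dc 2b.  K' ⊕ opad = cb 24 a7 50 b6 41.
Inner input = (K'⊕ipad) ∥ m = a1 4e cd 3a dc 2b ∥ 7f.
Inner hash: sum = 161+78+205+58+220+43+127 = 892; mod 256 = 124 → 7c.
Outer input = (K'⊕opad) ∥ inner = cb 24 a7 50 b6 41 ∥ 7c.
Outer hash (tag): sum = 203+36+167+80+182+65+124 = 857; mod 256 = 89 → 59.

59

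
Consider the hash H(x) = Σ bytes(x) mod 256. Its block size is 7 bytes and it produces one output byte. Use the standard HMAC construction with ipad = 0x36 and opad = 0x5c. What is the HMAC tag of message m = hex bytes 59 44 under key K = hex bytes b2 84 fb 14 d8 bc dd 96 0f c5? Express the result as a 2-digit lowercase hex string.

9b

Key hex bytes b2 84 fb 14 d8 bc dd 96 0f c5 is 10 bytes > B = 7, so hash it first: H(key) = 20, then zero-pad to 7 bytes: K' = 20 00 00 00 00 00 00.
K' ⊕ ipad = 16 36 36 36 36 36 36.  K' ⊕ opad = 7c 5c 5c 5c 5c 5c 5c.
Inner input = (K'⊕ipad) ∥ m = 16 36 36 36 36 36 36 ∥ 59 44.
Inner hash: sum = 22+54+54+54+54+54+54+89+68 = 503; mod 256 = 247 → f7.
Outer input = (K'⊕opad) ∥ inner = 7c 5c 5c 5c 5c 5c 5c ∥ f7.
Outer hash (tag): sum = 124+92+92+92+92+92+92+247 = 923; mod 256 = 155 → 9b.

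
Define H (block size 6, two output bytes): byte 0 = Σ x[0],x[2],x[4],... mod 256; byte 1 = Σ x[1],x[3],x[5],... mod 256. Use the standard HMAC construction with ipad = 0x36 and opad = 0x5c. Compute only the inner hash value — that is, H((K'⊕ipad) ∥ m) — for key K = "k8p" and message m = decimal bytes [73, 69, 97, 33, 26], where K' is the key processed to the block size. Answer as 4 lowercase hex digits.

Key "k8p" = 6b 38 70 is 3 bytes ≤ B = 6; zero-pad to 6 bytes: K' = 6b 38 70 00 00 00.
K' ⊕ ipad = 5d 0e 46 36 36 36.
Inner input = 5d 0e 46 36 36 36 ∥ 49 45 61 21 1a.
Inner hash: even-index sum = 413 mod 256 = 157; odd-index sum = 224 mod 256 = 224 → 9d e0.

9de0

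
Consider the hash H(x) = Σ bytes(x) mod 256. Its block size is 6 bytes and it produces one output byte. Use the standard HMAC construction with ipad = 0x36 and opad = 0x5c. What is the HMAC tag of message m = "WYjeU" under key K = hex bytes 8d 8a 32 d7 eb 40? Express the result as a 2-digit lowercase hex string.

Key hex bytes 8d 8a 32 d7 eb 40 is exactly B = 6 bytes: K' = 8d 8a 32 d7 eb 40.
K' ⊕ ipad = bb bc 04 e1 dd 76.  K' ⊕ opad = d1 d6 6e 8b b7 1c.
Inner input = (K'⊕ipad) ∥ m = bb bc 04 e1 dd 76 ∥ 57 59 6a 65 55.
Inner hash: sum = 187+188+4+225+221+118+87+89+106+101+85 = 1411; mod 256 = 131 → 83.
Outer input = (K'⊕opad) ∥ inner = d1 d6 6e 8b b7 1c ∥ 83.
Outer hash (tag): sum = 209+214+110+139+183+28+131 = 1014; mod 256 = 246 → f6.

f6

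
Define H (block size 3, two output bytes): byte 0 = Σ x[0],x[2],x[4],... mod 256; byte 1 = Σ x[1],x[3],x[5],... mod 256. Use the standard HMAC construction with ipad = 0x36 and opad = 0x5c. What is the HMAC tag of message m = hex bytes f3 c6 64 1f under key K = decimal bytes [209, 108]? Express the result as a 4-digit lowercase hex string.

9a32

Key decimal bytes [209, 108] = d1 6c is 2 bytes ≤ B = 3; zero-pad to 3 bytes: K' = d1 6c 00.
K' ⊕ ipad = e7 5a 36.  K' ⊕ opad = 8d 30 5c.
Inner input = (K'⊕ipad) ∥ m = e7 5a 36 ∥ f3 c6 64 1f.
Inner hash: even-index sum = 514 mod 256 = 2; odd-index sum = 433 mod 256 = 177 → 02 b1.
Outer input = (K'⊕opad) ∥ inner = 8d 30 5c ∥ 02 b1.
Outer hash (tag): even-index sum = 410 mod 256 = 154; odd-index sum = 50 mod 256 = 50 → 9a 32.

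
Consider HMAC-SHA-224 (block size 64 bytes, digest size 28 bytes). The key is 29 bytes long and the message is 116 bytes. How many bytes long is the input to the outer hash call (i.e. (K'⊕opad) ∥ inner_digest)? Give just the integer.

Key is 29 ≤ 64 bytes, zero-padded: |K'| = 64.
Outer input = (K'⊕opad) ∥ H(inner) → 64 + 28 = 92 bytes.

92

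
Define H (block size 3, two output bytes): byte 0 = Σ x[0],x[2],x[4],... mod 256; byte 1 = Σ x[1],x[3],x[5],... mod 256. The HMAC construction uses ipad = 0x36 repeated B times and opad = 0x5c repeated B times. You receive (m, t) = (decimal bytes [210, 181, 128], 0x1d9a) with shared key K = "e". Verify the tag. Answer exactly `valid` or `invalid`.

Key "e" = 65 is 1 byte ≤ B = 3; zero-pad to 3 bytes: K' = 65 00 00.
K' ⊕ ipad = 53 36 36; K' ⊕ opad = 39 5c 5c.
Inner hash: even-index sum = 318 mod 256 = 62; odd-index sum = 392 mod 256 = 136 → 3e 88.
Outer hash (recomputed tag): even-index sum = 285 mod 256 = 29; odd-index sum = 154 mod 256 = 154 → 1d 9a.
Recomputed tag = 1d9a; claimed = 1d9a → match.

valid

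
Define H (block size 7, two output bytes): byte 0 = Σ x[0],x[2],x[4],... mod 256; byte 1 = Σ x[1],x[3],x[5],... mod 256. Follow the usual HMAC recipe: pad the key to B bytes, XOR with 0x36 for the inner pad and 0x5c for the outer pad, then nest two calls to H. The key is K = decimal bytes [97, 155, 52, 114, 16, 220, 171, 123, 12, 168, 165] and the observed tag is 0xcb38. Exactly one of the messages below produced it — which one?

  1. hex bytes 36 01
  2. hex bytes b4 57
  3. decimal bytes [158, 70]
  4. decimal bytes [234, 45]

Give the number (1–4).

2

Key decimal bytes [97, 155, 52, 114, 16, 220, 171, 123, 12, 168, 165] = 61 9b 34 72 10 dc ab 7b 0c a8 a5 is 11 bytes > B = 7, so hash it first: H(key) = 01 0c, then zero-pad to 7 bytes: K' = 01 0c 00 00 00 00 00.
K' ⊕ ipad = 37 3a 36 36 36 36 36; K' ⊕ opad = 5d 50 5c 5c 5c 5c 5c.
m1: inner = H(37 3a 36 36 36 36 36 36 01) = da dc; tag = H(5d 50 5c 5c 5c 5c 5c da dc) = 4de2
m2: inner = H(37 3a 36 36 36 36 36 b4 57) = 30 5a; tag = H(5d 50 5c 5c 5c 5c 5c 30 5a) = cb38 ← matches
m3: inner = H(37 3a 36 36 36 36 36 9e 46) = 1f 44; tag = H(5d 50 5c 5c 5c 5c 5c 1f 44) = b527
m4: inner = H(37 3a 36 36 36 36 36 ea 2d) = 06 90; tag = H(5d 50 5c 5c 5c 5c 5c 06 90) = 010e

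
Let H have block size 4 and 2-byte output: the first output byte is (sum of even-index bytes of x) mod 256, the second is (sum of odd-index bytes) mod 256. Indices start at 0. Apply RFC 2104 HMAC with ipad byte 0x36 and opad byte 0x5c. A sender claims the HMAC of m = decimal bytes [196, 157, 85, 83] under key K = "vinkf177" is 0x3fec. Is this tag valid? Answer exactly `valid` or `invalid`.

valid

Key "vinkf177" = 76 69 6e 6b 66 31 37 37 is 8 bytes > B = 4, so hash it first: H(key) = 81 3c, then zero-pad to 4 bytes: K' = 81 3c 00 00.
K' ⊕ ipad = b7 0a 36 36; K' ⊕ opad = dd 60 5c 5c.
Inner hash: even-index sum = 518 mod 256 = 6; odd-index sum = 304 mod 256 = 48 → 06 30.
Outer hash (recomputed tag): even-index sum = 319 mod 256 = 63; odd-index sum = 236 mod 256 = 236 → 3f ec.
Recomputed tag = 3fec; claimed = 3fec → match.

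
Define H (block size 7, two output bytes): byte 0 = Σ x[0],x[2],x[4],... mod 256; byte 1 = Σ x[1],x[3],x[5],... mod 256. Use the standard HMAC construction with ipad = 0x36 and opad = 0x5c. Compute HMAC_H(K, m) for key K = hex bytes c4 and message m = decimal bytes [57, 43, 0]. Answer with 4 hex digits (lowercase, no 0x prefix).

Key hex bytes c4 is 1 byte ≤ B = 7; zero-pad to 7 bytes: K' = c4 00 00 00 00 00 00.
K' ⊕ ipad = f2 36 36 36 36 36 36.  K' ⊕ opad = 98 5c 5c 5c 5c 5c 5c.
Inner input = (K'⊕ipad) ∥ m = f2 36 36 36 36 36 36 ∥ 39 2b 00.
Inner hash: even-index sum = 447 mod 256 = 191; odd-index sum = 219 mod 256 = 219 → bf db.
Outer input = (K'⊕opad) ∥ inner = 98 5c 5c 5c 5c 5c 5c ∥ bf db.
Outer hash (tag): even-index sum = 647 mod 256 = 135; odd-index sum = 467 mod 256 = 211 → 87 d3.

87d3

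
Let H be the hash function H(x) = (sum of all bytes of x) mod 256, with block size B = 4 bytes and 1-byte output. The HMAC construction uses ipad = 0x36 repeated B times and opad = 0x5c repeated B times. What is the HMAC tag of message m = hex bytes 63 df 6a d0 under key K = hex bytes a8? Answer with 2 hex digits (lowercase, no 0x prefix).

c4

Key hex bytes a8 is 1 byte ≤ B = 4; zero-pad to 4 bytes: K' = a8 00 00 00.
K' ⊕ ipad = 9e 36 36 36.  K' ⊕ opad = f4 5c 5c 5c.
Inner input = (K'⊕ipad) ∥ m = 9e 36 36 36 ∥ 63 df 6a d0.
Inner hash: sum = 158+54+54+54+99+223+106+208 = 956; mod 256 = 188 → bc.
Outer input = (K'⊕opad) ∥ inner = f4 5c 5c 5c ∥ bc.
Outer hash (tag): sum = 244+92+92+92+188 = 708; mod 256 = 196 → c4.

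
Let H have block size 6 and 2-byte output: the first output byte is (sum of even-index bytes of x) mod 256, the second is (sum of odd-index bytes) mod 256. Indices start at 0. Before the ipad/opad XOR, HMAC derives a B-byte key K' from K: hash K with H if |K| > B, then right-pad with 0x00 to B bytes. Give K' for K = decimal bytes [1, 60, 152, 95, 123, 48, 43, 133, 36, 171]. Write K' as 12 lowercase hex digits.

63fb00000000

|K| = 10 > B = 6, so first hash the key.
H(K): even-index sum = 355 mod 256 = 99; odd-index sum = 507 mod 256 = 251 → 63 fb.
Zero-pad H(K) = 63 fb to 6 bytes: K' = 63 fb 00 00 00 00.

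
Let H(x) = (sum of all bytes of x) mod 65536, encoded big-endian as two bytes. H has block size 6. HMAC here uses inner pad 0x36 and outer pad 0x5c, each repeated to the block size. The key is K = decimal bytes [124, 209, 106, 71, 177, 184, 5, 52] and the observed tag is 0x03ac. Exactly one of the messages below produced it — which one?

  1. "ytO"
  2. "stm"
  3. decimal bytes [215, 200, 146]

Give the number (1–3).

1

Key decimal bytes [124, 209, 106, 71, 177, 184, 5, 52] = 7c d1 6a 47 b1 b8 05 34 is 8 bytes > B = 6, so hash it first: H(key) = 03 a0, then zero-pad to 6 bytes: K' = 03 a0 00 00 00 00.
K' ⊕ ipad = 35 96 36 36 36 36; K' ⊕ opad = 5f fc 5c 5c 5c 5c.
m1: inner = H(35 96 36 36 36 36 79 74 4f) = 02 df; tag = H(5f fc 5c 5c 5c 5c 02 df) = 03ac ← matches
m2: inner = H(35 96 36 36 36 36 73 74 6d) = 02 f7; tag = H(5f fc 5c 5c 5c 5c 02 f7) = 03c4
m3: inner = H(35 96 36 36 36 36 d7 c8 92) = 03 d4; tag = H(5f fc 5c 5c 5c 5c 03 d4) = 03a2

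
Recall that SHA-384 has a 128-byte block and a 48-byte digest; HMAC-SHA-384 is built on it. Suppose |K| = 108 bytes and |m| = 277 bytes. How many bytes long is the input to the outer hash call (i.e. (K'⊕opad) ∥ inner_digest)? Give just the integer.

176

Key is 108 ≤ 128 bytes, zero-padded: |K'| = 128.
Outer input = (K'⊕opad) ∥ H(inner) → 128 + 48 = 176 bytes.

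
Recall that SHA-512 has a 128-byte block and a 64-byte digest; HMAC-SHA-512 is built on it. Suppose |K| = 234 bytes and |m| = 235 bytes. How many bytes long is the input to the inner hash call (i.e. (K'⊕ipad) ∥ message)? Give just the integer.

Key is 234 > 128 bytes, so it is hashed to 64 bytes then zero-padded to 128: |K'| = 128.
Inner input = (K'⊕ipad) ∥ m → 128 + 235 = 363 bytes.

363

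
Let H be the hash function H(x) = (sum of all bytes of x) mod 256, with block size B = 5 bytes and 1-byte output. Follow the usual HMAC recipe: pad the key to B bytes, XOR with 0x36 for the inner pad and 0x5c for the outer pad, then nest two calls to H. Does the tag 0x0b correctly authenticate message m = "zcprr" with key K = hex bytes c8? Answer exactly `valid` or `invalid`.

valid

Key hex bytes c8 is 1 byte ≤ B = 5; zero-pad to 5 bytes: K' = c8 00 00 00 00.
K' ⊕ ipad = fe 36 36 36 36; K' ⊕ opad = 94 5c 5c 5c 5c.
Inner hash: sum = 254+54+54+54+54+122+99+112+114+114 = 1031; mod 256 = 7 → 07.
Outer hash (recomputed tag): sum = 148+92+92+92+92+7 = 523; mod 256 = 11 → 0b.
Recomputed tag = 0b; claimed = 0b → match.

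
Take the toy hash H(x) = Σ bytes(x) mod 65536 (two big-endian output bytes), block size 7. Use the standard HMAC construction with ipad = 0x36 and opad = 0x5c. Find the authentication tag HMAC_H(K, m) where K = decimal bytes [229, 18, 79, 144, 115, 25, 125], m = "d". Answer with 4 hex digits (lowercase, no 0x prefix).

Key decimal bytes [229, 18, 79, 144, 115, 25, 125] = e5 12 4f 90 73 19 7d is exactly B = 7 bytes: K' = e5 12 4f 90 73 19 7d.
K' ⊕ ipad = d3 24 79 a6 45 2f 4b.  K' ⊕ opad = b9 4e 13 cc 2f 45 21.
Inner input = (K'⊕ipad) ∥ m = d3 24 79 a6 45 2f 4b ∥ 64.
Inner hash: sum = 211+36+121+166+69+47+75+100 = 825 → 03 39.
Outer input = (K'⊕opad) ∥ inner = b9 4e 13 cc 2f 45 21 ∥ 03 39.
Outer hash (tag): sum = 185+78+19+204+47+69+33+3+57 = 695 → 02 b7.

02b7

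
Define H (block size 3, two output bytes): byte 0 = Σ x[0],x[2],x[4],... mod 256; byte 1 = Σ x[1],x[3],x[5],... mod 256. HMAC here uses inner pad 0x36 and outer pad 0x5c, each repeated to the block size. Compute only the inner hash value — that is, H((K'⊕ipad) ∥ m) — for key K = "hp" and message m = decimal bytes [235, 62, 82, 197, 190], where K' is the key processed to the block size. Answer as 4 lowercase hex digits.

9741

Key "hp" = 68 70 is 2 bytes ≤ B = 3; zero-pad to 3 bytes: K' = 68 70 00.
K' ⊕ ipad = 5e 46 36.
Inner input = 5e 46 36 ∥ eb 3e 52 c5 be.
Inner hash: even-index sum = 407 mod 256 = 151; odd-index sum = 577 mod 256 = 65 → 97 41.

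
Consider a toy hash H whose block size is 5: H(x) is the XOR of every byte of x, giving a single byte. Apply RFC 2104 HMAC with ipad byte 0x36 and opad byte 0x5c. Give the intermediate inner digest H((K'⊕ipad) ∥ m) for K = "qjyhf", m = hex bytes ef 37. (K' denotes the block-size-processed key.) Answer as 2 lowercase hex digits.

Key "qjyhf" = 71 6a 79 68 66 is exactly B = 5 bytes: K' = 71 6a 79 68 66.
K' ⊕ ipad = 47 5c 4f 5e 50.
Inner input = 47 5c 4f 5e 50 ∥ ef 37.
Inner hash: XOR 47⊕5c⊕4f⊕5e⊕50⊕ef⊕37 = 82.

82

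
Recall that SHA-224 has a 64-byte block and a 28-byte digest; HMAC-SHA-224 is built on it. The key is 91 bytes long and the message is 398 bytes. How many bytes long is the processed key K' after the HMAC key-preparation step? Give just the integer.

Key is 91 > 64 bytes, so it is hashed to 28 bytes then zero-padded to 64: |K'| = 64.

64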